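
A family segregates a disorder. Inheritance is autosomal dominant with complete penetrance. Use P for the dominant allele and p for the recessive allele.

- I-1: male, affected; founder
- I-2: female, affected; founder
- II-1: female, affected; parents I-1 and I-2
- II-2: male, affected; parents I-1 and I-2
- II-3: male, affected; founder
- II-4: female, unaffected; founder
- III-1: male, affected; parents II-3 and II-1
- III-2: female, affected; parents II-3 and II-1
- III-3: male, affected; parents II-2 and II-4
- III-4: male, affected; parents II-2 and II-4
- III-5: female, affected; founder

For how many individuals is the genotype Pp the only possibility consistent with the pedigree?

Obligate heterozygotes: III-3 is affected so carries P and received p from II-4 (pp), so III-3 is Pp; III-4 is affected so carries P and received p from II-4 (pp), so III-4 is Pp.
Every other individual is either homozygous by phenotype or has at least one consistent homozygous assignment, so the count is 2.

2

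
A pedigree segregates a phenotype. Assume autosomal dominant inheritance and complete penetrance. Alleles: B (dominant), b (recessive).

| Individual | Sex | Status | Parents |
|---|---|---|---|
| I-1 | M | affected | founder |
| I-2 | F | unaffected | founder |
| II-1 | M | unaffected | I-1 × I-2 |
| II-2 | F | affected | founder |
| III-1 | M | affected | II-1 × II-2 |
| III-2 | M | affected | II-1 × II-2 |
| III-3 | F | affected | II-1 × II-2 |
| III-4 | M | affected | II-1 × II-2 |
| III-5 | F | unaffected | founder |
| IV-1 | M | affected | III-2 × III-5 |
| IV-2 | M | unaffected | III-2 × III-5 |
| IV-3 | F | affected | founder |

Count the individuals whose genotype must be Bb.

6

Obligate heterozygotes: I-1 is affected so carries B and passed b to II-1 (bb), so I-1 is Bb; III-1 is affected so carries B and received b from II-1 (bb), so III-1 is Bb; III-2 is affected so carries B and received b from II-1 (bb), so III-2 is Bb; III-3 is affected so carries B and received b from II-1 (bb), so III-3 is Bb; III-4 is affected so carries B and received b from II-1 (bb), so III-4 is Bb; IV-1 is affected so carries B and received b from III-5 (bb), so IV-1 is Bb.
Every other individual is either homozygous by phenotype or has at least one consistent homozygous assignment, so the count is 6.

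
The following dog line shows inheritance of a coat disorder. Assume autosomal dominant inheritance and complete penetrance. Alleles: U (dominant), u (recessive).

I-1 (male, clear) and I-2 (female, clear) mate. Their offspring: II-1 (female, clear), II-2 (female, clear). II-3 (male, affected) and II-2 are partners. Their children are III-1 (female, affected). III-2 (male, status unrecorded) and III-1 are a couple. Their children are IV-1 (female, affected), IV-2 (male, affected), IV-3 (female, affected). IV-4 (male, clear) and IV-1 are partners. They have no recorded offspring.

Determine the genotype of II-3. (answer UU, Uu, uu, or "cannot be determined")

II-3's phenotype allows UU or Uu, and no parent or child forces a single allele at both positions; consistent genotype assignments exist with II-3 as UU or Uu.

cannot be determined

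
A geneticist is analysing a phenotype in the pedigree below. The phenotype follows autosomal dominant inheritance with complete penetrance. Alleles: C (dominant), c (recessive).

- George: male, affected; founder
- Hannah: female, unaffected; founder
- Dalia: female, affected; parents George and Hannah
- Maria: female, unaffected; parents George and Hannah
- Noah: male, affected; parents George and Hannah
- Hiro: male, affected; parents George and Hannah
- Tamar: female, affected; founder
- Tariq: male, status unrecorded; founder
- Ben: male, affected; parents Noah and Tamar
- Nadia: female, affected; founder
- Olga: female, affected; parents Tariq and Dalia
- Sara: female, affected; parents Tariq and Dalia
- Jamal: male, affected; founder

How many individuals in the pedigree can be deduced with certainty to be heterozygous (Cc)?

4

Obligate heterozygotes: George is affected so carries C and passed c to Maria (cc), so George is Cc; Dalia is affected so carries C and received c from Hannah (cc), so Dalia is Cc; Noah is affected so carries C and received c from Hannah (cc), so Noah is Cc; Hiro is affected so carries C and received c from Hannah (cc), so Hiro is Cc.
Every other individual is either homozygous by phenotype or has at least one consistent homozygous assignment, so the count is 4.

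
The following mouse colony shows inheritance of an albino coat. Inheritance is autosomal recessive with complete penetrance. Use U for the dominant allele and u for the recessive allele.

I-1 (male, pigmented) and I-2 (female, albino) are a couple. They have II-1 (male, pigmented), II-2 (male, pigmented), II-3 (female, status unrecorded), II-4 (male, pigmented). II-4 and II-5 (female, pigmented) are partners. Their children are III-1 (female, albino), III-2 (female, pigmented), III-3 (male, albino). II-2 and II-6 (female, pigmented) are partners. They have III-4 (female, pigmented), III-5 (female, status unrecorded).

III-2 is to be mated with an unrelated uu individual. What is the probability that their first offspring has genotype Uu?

II-4 is pigmented so carries U and received u from I-2 (uu), so II-4 is Uu.
II-5 is pigmented so carries U and passed u to III-1 (uu), so II-5 is Uu.
III-2 is a pigmented offspring of II-4 (Uu) × II-5 (Uu), whose cross gives 1/4 UU : 1/2 Uu : 1/4 uu; conditioning on being pigmented, III-2 is UU with probability 1/3, Uu with probability 2/3.
Summing over parental genotype combinations, P(offspring has genotype Uu) = 1/3·1 + 2/3·1/2 = 2/3.

2/3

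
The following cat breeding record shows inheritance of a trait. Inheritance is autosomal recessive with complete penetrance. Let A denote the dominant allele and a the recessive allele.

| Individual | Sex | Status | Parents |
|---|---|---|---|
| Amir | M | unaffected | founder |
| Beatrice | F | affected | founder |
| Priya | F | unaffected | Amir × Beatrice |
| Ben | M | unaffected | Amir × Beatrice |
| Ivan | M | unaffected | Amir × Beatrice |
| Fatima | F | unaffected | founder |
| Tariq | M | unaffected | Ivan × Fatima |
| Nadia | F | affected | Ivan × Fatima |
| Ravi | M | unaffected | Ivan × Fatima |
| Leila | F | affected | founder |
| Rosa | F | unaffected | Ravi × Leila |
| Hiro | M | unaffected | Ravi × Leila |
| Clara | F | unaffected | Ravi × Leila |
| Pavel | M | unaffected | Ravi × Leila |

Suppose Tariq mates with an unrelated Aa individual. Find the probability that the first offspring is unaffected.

Ivan is unaffected so carries A and received a from Beatrice (aa), so Ivan is Aa.
Fatima is unaffected so carries A and passed a to Nadia (aa), so Fatima is Aa.
Tariq is an unaffected offspring of Ivan (Aa) × Fatima (Aa), whose cross gives 1/4 AA : 1/2 Aa : 1/4 aa; conditioning on being unaffected, Tariq is AA with probability 1/3, Aa with probability 2/3.
Summing over parental genotype combinations, P(offspring is unaffected) = 1/3·1 + 2/3·3/4 = 5/6.

5/6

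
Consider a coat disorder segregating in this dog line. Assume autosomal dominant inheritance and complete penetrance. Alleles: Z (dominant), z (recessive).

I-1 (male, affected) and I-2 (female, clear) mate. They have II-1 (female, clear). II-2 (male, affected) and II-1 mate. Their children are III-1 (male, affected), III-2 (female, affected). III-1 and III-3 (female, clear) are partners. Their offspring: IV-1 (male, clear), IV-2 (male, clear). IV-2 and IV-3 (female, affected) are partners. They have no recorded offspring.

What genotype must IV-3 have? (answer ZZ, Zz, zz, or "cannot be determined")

cannot be determined

IV-3's phenotype allows ZZ or Zz, and no parent or child forces a single allele at both positions; consistent genotype assignments exist with IV-3 as ZZ or Zz.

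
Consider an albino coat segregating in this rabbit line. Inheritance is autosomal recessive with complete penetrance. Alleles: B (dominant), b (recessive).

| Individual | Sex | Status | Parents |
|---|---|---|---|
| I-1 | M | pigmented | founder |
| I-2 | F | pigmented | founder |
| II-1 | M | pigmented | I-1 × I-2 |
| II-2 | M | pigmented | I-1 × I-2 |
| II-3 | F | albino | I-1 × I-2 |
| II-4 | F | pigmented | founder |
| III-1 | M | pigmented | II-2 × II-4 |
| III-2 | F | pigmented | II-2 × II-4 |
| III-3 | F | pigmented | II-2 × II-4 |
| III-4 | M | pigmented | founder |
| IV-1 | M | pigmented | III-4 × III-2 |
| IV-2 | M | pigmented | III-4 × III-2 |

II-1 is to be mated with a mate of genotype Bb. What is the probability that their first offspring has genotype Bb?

I-1 is pigmented so carries B and passed b to II-3 (bb), so I-1 is Bb.
I-2 is pigmented so carries B and passed b to II-3 (bb), so I-2 is Bb.
II-1 is a pigmented offspring of I-1 (Bb) × I-2 (Bb), whose cross gives 1/4 BB : 1/2 Bb : 1/4 bb; conditioning on being pigmented, II-1 is BB with probability 1/3, Bb with probability 2/3.
Summing over parental genotype combinations, P(offspring has genotype Bb) = 1/3·1/2 + 2/3·1/2 = 1/2.

1/2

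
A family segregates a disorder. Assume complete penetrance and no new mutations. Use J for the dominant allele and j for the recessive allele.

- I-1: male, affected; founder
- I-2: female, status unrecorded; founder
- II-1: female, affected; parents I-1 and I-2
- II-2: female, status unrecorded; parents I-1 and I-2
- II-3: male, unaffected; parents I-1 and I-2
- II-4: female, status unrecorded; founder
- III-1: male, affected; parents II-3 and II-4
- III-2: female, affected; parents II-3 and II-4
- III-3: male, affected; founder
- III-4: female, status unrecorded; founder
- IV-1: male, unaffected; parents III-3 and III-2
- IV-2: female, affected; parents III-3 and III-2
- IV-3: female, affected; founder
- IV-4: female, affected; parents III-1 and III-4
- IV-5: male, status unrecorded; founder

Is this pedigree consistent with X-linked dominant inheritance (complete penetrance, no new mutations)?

A consistent assignment under X-linked dominant exists: I-1 X^J Y, I-2 X^J X^j, II-1 X^J X^J, II-2 X^J X^J, II-3 X^j Y, II-4 X^J X^J, III-1 X^J Y, III-2 X^J X^j, III-3 X^J Y, III-4 X^J X^J, IV-1 X^j Y, IV-2 X^J X^J, IV-3 X^J X^J, IV-4 X^J X^J, IV-5 X^J Y.
In this assignment every recorded phenotype matches its genotype and every non-founder's genotype is obtainable from its parents' genotypes, so the pedigree is consistent.

Yes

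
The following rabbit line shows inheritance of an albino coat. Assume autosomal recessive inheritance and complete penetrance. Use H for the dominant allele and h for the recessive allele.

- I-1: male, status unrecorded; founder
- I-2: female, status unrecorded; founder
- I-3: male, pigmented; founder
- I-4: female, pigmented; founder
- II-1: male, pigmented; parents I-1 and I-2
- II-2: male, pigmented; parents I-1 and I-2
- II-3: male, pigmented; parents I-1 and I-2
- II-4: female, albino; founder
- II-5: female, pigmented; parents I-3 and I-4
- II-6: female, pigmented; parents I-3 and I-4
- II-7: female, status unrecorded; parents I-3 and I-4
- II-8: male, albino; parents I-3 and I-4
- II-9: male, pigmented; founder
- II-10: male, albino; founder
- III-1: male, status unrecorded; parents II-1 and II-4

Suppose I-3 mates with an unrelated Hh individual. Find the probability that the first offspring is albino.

I-3 is pigmented so carries H and passed h to II-8 (hh), so I-3 is Hh.
The cross gives 1/4 HH : 1/2 Hh : 1/4 hh, so P(offspring is albino) = 1/4.

1/4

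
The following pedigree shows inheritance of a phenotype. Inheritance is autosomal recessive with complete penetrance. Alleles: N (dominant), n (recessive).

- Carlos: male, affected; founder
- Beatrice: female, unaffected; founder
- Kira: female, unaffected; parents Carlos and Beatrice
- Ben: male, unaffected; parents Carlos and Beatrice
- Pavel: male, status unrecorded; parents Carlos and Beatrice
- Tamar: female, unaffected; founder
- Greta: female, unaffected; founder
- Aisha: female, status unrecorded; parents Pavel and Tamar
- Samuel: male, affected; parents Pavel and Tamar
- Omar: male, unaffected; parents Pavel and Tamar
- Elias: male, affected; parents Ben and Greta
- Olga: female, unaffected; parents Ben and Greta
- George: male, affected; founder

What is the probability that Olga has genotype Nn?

Ben is unaffected so carries N and received n from Carlos (nn), so Ben is Nn.
Greta is unaffected so carries N and passed n to Elias (nn), so Greta is Nn.
Their cross gives offspring ratios 1/4 NN : 1/2 Nn : 1/4 nn. Conditioning on Olga being unaffected, P(Nn) = 1/2 / 3/4 = 2/3.

2/3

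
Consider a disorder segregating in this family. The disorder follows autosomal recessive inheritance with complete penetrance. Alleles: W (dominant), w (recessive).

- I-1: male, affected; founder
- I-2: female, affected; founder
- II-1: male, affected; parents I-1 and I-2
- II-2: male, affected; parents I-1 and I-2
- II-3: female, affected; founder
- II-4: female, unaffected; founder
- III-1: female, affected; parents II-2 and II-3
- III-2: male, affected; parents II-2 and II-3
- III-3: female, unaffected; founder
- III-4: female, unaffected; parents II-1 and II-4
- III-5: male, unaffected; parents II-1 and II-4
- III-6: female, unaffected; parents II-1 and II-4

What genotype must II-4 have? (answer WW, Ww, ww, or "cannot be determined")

cannot be determined

II-4's phenotype allows WW or Ww, and no parent or child forces a single allele at both positions; consistent genotype assignments exist with II-4 as WW or Ww.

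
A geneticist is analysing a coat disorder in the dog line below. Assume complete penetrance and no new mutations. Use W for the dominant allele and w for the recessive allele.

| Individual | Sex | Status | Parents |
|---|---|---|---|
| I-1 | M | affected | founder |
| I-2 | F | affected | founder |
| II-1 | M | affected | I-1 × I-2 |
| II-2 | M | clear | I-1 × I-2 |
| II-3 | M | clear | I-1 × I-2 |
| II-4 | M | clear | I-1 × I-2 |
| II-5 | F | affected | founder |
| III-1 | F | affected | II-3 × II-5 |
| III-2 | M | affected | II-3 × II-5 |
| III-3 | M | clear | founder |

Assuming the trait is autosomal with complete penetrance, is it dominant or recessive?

I-1 and I-2 are both affected yet have a clear child II-2. Under a recessive model two affected parents are homozygous and every child would be affected, so the trait cannot be recessive.

dominant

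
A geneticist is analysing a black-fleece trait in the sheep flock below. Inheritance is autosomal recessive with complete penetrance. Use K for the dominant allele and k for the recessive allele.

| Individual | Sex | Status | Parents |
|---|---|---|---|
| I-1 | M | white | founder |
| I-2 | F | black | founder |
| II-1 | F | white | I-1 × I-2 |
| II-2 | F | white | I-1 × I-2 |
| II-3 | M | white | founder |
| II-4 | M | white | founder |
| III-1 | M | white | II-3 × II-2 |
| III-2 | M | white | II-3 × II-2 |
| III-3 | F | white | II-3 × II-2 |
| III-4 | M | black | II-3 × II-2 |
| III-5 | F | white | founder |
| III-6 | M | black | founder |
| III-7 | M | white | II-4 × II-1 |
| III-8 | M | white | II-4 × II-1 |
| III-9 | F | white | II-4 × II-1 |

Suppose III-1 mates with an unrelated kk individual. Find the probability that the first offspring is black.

1/3

II-3 is white so carries K and passed k to III-4 (kk), so II-3 is Kk.
II-2 is white so carries K and received k from I-2 (kk), so II-2 is Kk.
III-1 is a white offspring of II-3 (Kk) × II-2 (Kk), whose cross gives 1/4 KK : 1/2 Kk : 1/4 kk; conditioning on being white, III-1 is KK with probability 1/3, Kk with probability 2/3.
Summing over parental genotype combinations, P(offspring is black) = 2/3·1/2 = 1/3.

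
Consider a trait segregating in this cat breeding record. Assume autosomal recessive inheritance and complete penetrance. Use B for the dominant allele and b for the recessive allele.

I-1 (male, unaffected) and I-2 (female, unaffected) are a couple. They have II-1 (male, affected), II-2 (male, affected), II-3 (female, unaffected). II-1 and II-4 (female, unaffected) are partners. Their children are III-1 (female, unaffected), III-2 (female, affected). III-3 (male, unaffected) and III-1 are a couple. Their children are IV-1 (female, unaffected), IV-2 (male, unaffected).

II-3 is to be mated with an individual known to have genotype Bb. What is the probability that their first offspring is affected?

I-1 is unaffected so carries B and passed b to II-1 (bb), so I-1 is Bb.
I-2 is unaffected so carries B and passed b to II-1 (bb), so I-2 is Bb.
II-3 is an unaffected offspring of I-1 (Bb) × I-2 (Bb), whose cross gives 1/4 BB : 1/2 Bb : 1/4 bb; conditioning on being unaffected, II-3 is BB with probability 1/3, Bb with probability 2/3.
Summing over parental genotype combinations, P(offspring is affected) = 2/3·1/4 = 1/6.

1/6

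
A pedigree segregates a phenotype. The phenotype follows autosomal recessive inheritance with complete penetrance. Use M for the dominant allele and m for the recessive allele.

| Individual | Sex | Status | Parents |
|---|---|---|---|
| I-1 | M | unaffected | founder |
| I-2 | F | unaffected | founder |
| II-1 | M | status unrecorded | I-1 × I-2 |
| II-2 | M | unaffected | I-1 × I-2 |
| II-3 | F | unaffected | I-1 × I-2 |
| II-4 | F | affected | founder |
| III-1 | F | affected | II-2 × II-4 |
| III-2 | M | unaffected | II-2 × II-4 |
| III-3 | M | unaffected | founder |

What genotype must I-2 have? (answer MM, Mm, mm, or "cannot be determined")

cannot be determined

I-2's phenotype allows MM or Mm, and no parent or child forces a single allele at both positions; consistent genotype assignments exist with I-2 as MM or Mm.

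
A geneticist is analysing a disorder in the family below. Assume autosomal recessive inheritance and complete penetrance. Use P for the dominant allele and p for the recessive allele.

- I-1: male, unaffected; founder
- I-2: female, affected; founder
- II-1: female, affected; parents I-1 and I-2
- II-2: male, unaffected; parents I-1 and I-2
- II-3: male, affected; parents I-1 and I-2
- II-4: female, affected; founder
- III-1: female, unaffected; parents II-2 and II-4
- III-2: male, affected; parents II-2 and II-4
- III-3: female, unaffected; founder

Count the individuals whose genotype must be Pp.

Obligate heterozygotes: I-1 is unaffected so carries P and passed p to II-1 (pp), so I-1 is Pp; II-2 is unaffected so carries P and received p from I-2 (pp), so II-2 is Pp; III-1 is unaffected so carries P and received p from II-4 (pp), so III-1 is Pp.
Every other individual is either homozygous by phenotype or has at least one consistent homozygous assignment, so the count is 3.

3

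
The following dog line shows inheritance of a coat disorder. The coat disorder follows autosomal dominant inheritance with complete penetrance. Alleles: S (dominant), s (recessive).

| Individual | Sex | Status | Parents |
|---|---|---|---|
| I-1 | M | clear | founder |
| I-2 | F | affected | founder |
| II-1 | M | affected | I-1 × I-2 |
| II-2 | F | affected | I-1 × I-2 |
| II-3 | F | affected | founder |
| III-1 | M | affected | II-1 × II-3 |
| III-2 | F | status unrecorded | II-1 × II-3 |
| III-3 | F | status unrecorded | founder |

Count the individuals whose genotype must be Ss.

Obligate heterozygotes: II-1 is affected so carries S and received s from I-1 (ss), so II-1 is Ss; II-2 is affected so carries S and received s from I-1 (ss), so II-2 is Ss.
Every other individual is either homozygous by phenotype or has at least one consistent homozygous assignment, so the count is 2.

2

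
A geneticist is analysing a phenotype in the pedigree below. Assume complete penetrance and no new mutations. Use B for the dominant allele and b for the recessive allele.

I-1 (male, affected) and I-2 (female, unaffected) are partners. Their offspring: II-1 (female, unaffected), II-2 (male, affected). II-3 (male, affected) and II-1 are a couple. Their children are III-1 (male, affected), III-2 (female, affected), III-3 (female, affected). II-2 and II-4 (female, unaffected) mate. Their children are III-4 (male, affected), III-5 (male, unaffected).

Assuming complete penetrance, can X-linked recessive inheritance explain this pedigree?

A consistent assignment under X-linked recessive exists: I-1 X^b Y, I-2 X^B X^b, II-1 X^B X^b, II-2 X^b Y, II-3 X^b Y, II-4 X^B X^b, III-1 X^b Y, III-2 X^b X^b, III-3 X^b X^b, III-4 X^b Y, III-5 X^B Y.
In this assignment every recorded phenotype matches its genotype and every non-founder's genotype is obtainable from its parents' genotypes, so the pedigree is consistent.

Yes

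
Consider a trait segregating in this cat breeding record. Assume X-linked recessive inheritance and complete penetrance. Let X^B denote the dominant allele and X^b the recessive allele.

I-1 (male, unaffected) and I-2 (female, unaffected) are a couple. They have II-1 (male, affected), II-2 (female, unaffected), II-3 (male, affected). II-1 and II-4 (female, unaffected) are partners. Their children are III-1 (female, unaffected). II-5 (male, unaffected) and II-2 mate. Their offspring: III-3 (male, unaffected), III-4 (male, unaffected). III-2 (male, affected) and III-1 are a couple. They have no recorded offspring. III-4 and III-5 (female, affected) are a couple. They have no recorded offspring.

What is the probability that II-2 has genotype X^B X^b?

1/5

I-1 is unaffected, so I-1 is X^B Y.
I-2 is unaffected so carries B and passed b to II-1 (X^b Y), so I-2 is X^B X^b.
Their cross gives offspring ratios 1/2 X^B X^B : 1/2 X^B X^b. Conditioning on II-2 being unaffected, P(X^B X^b) = 1/2 / 1 = 1/2 before taking II-2's own offspring into account.
II-5 is unaffected, so II-5 is X^B Y.
Now use II-2's offspring. Probability of each recorded status — unaffected son III-3: 1/2 if II-2 is X^B X^b, 1 if X^B X^B; unaffected son III-4: 1/2 if II-2 is X^B X^b, 1 if X^B X^B.
Bayes: P(X^B X^b) = 1/2·1/4 / (1/2·1/4 + 1/2·1) = 1/5.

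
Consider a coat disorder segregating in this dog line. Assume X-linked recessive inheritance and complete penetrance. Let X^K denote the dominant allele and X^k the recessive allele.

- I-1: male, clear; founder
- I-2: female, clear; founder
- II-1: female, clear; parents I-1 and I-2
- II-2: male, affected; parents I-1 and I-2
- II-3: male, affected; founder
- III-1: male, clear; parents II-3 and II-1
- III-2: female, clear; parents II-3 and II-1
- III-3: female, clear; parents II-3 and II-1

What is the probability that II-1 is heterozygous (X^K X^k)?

I-1 is clear, so I-1 is X^K Y.
I-2 is clear so carries K and passed k to II-2 (X^k Y), so I-2 is X^K X^k.
Their cross gives offspring ratios 1/2 X^K X^K : 1/2 X^K X^k. Conditioning on II-1 being clear, P(X^K X^k) = 1/2 / 1 = 1/2 before taking II-1's own offspring into account.
II-3 is affected, so II-3 is X^k Y.
Now use II-1's offspring. Probability of each recorded status — clear son III-1: 1/2 if II-1 is X^K X^k, 1 if X^K X^K; clear daughter III-2: 1/2 if II-1 is X^K X^k, 1 if X^K X^K; clear daughter III-3: 1/2 if II-1 is X^K X^k, 1 if X^K X^K.
Bayes: P(X^K X^k) = 1/2·1/8 / (1/2·1/8 + 1/2·1) = 1/9.

1/9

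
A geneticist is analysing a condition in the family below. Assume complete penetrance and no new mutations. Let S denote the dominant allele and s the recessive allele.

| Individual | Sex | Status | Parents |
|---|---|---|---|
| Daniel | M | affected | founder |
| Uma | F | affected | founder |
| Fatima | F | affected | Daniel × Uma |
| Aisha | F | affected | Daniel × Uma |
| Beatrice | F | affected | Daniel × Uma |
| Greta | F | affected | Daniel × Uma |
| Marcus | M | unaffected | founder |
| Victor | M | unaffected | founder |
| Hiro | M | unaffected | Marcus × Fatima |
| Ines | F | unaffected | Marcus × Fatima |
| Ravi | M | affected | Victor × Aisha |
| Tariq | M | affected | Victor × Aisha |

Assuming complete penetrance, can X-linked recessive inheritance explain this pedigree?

No

Under X-linked recessive, Hiro (unaffected, male) cannot arise from Marcus (unaffected) × Fatima (affected).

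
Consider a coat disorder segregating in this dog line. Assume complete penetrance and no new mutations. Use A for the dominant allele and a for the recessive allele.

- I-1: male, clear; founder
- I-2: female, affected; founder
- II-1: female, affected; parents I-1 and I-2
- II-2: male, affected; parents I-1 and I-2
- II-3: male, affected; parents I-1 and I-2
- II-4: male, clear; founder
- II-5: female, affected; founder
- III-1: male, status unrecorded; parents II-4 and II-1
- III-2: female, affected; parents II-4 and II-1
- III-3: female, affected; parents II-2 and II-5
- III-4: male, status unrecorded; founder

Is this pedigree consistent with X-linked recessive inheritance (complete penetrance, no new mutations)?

Under X-linked recessive, II-1 (affected, female) cannot arise from I-1 (clear) × I-2 (affected).

No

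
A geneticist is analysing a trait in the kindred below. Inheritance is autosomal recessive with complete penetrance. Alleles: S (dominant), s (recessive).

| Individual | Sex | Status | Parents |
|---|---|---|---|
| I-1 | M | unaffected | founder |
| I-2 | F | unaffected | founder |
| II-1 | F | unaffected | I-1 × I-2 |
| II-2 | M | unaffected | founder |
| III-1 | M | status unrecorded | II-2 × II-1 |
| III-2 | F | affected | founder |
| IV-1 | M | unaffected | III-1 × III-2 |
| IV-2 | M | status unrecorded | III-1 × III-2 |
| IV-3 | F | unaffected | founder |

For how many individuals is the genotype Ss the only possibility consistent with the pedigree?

Obligate heterozygotes: IV-1 is unaffected so carries S and received s from III-2 (ss), so IV-1 is Ss.
Every other individual is either homozygous by phenotype or has at least one consistent homozygous assignment, so the count is 1.

1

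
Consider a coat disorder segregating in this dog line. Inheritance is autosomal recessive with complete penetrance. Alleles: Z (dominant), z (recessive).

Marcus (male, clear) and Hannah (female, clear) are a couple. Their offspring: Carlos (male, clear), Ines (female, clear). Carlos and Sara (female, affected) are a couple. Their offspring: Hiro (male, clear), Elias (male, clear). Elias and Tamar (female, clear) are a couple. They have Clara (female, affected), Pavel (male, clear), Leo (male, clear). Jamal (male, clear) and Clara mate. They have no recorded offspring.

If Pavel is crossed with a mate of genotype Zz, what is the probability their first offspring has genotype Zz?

Elias is clear so carries Z and received z from Sara (zz), so Elias is Zz.
Tamar is clear so carries Z and passed z to Clara (zz), so Tamar is Zz.
Pavel is a clear offspring of Elias (Zz) × Tamar (Zz), whose cross gives 1/4 ZZ : 1/2 Zz : 1/4 zz; conditioning on being clear, Pavel is ZZ with probability 1/3, Zz with probability 2/3.
Summing over parental genotype combinations, P(offspring has genotype Zz) = 1/3·1/2 + 2/3·1/2 = 1/2.

1/2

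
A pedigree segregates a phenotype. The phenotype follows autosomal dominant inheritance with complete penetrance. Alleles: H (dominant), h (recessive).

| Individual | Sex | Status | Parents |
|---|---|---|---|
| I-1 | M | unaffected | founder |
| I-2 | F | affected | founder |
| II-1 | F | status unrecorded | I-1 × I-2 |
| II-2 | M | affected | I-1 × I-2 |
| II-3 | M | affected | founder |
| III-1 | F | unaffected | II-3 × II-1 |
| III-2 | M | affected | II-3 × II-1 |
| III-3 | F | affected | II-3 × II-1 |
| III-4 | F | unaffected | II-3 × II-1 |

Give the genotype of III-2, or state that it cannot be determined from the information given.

cannot be determined

III-2's phenotype allows HH or Hh, and no parent or child forces a single allele at both positions; consistent genotype assignments exist with III-2 as HH or Hh.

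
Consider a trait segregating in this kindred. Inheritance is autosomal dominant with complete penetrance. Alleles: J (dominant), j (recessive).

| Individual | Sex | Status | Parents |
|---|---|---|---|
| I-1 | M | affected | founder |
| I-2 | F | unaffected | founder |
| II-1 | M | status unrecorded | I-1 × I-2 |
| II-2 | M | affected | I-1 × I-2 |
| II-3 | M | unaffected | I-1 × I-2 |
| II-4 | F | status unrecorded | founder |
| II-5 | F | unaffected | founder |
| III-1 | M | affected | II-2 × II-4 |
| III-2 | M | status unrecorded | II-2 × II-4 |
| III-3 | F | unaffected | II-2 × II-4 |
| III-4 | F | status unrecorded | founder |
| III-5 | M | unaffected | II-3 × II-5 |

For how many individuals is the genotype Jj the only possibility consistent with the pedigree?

2

Obligate heterozygotes: I-1 is affected so carries J and passed j to II-3 (jj), so I-1 is Jj; II-2 is affected so carries J and received j from I-2 (jj), so II-2 is Jj.
Every other individual is either homozygous by phenotype or has at least one consistent homozygous assignment, so the count is 2.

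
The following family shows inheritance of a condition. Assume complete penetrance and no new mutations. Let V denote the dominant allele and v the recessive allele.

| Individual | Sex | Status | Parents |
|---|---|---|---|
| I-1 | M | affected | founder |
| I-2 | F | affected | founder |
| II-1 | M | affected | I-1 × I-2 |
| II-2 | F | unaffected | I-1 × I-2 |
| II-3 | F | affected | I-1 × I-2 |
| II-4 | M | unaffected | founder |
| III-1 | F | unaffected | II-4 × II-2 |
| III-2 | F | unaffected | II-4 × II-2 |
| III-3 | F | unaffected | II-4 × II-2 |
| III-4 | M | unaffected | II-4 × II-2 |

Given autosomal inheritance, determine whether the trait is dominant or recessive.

I-1 and I-2 are both affected yet have an unaffected child II-2. Under a recessive model two affected parents are homozygous and every child would be affected, so the trait cannot be recessive.

dominant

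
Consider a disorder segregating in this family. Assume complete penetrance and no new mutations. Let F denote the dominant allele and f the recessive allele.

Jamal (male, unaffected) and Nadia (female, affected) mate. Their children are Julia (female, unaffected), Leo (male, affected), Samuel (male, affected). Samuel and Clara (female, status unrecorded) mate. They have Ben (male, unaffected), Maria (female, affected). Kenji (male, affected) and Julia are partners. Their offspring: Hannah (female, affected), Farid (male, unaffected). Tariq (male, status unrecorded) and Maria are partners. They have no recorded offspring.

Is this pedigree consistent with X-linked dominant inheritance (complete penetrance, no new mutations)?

A consistent assignment under X-linked dominant exists: Jamal X^f Y, Nadia X^F X^f, Julia X^f X^f, Leo X^F Y, Samuel X^F Y, Clara X^F X^f, Kenji X^F Y, Ben X^f Y, Maria X^F X^F, Tariq X^F Y, Hannah X^F X^f, Farid X^f Y.
In this assignment every recorded phenotype matches its genotype and every non-founder's genotype is obtainable from its parents' genotypes, so the pedigree is consistent.

Yes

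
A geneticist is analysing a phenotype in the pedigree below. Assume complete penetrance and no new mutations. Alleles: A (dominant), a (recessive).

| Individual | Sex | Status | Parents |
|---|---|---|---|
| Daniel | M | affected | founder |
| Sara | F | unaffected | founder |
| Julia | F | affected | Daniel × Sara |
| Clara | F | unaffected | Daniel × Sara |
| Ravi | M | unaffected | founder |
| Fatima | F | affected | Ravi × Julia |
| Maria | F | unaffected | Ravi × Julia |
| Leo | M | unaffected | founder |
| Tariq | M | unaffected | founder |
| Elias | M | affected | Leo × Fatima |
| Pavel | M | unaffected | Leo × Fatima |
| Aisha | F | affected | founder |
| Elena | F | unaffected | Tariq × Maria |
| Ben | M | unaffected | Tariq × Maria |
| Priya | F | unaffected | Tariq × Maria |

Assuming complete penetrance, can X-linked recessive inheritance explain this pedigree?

No

Under X-linked recessive, Fatima (affected, female) cannot arise from Ravi (unaffected) × Julia (affected).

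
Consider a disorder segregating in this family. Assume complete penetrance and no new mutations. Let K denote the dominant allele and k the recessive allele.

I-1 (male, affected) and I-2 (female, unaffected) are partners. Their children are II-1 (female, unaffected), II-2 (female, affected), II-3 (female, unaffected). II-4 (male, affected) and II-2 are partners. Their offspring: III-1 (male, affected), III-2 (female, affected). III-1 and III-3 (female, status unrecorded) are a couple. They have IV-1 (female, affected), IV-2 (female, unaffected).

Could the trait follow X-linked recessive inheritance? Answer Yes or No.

Yes

A consistent assignment under X-linked recessive exists: I-1 X^k Y, I-2 X^K X^k, II-1 X^K X^k, II-2 X^k X^k, II-3 X^K X^k, II-4 X^k Y, III-1 X^k Y, III-2 X^k X^k, III-3 X^K X^k, IV-1 X^k X^k, IV-2 X^K X^k.
In this assignment every recorded phenotype matches its genotype and every non-founder's genotype is obtainable from its parents' genotypes, so the pedigree is consistent.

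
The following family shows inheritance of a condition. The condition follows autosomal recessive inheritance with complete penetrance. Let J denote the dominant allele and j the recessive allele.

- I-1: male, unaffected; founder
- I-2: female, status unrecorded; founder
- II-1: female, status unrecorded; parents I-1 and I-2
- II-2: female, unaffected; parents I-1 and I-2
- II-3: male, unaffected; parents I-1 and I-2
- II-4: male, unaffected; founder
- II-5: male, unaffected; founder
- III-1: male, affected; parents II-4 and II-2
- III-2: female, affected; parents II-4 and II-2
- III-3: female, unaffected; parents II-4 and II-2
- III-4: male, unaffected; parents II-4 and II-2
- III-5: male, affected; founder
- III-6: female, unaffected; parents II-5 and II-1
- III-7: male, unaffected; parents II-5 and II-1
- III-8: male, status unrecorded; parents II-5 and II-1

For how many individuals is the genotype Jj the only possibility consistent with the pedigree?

2

Obligate heterozygotes: II-2 is unaffected so carries J and passed j to III-1 (jj), so II-2 is Jj; II-4 is unaffected so carries J and passed j to III-1 (jj), so II-4 is Jj.
Every other individual is either homozygous by phenotype or has at least one consistent homozygous assignment, so the count is 2.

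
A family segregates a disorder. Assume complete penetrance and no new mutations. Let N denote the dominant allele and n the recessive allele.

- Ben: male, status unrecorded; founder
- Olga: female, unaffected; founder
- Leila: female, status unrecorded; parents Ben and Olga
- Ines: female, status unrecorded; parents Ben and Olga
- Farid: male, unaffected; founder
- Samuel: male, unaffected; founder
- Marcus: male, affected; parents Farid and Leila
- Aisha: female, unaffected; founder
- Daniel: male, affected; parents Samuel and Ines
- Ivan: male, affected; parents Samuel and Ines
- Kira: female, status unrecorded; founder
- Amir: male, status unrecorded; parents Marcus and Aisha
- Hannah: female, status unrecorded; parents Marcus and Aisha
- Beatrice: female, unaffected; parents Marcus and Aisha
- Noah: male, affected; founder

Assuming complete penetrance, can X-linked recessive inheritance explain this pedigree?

A consistent assignment under X-linked recessive exists: Ben X^N Y, Olga X^N X^n, Leila X^N X^n, Ines X^N X^n, Farid X^N Y, Samuel X^N Y, Marcus X^n Y, Aisha X^N X^N, Daniel X^n Y, Ivan X^n Y, Kira X^N X^N, Amir X^N Y, Hannah X^N X^n, Beatrice X^N X^n, Noah X^n Y.
In this assignment every recorded phenotype matches its genotype and every non-founder's genotype is obtainable from its parents' genotypes, so the pedigree is consistent.

Yes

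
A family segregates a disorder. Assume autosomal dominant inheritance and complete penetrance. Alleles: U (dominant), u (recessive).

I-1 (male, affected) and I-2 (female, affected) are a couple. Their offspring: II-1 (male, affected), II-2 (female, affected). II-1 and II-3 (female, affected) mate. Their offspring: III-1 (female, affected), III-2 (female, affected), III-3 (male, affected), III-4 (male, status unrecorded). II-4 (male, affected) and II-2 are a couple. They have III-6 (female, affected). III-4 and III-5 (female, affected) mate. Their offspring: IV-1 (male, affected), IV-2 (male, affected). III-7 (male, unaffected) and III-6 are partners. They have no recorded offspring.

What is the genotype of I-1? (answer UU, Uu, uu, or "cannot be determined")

cannot be determined

I-1's phenotype allows UU or Uu, and no parent or child forces a single allele at both positions; consistent genotype assignments exist with I-1 as UU or Uu.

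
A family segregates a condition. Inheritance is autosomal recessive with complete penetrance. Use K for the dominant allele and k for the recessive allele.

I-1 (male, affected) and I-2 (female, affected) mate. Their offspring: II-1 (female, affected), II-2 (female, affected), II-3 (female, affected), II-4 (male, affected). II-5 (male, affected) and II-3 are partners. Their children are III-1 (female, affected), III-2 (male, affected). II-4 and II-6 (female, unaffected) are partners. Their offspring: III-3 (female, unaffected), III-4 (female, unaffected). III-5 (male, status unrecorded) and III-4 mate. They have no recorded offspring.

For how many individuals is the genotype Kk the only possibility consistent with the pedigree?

Obligate heterozygotes: III-3 is unaffected so carries K and received k from II-4 (kk), so III-3 is Kk; III-4 is unaffected so carries K and received k from II-4 (kk), so III-4 is Kk.
Every other individual is either homozygous by phenotype or has at least one consistent homozygous assignment, so the count is 2.

2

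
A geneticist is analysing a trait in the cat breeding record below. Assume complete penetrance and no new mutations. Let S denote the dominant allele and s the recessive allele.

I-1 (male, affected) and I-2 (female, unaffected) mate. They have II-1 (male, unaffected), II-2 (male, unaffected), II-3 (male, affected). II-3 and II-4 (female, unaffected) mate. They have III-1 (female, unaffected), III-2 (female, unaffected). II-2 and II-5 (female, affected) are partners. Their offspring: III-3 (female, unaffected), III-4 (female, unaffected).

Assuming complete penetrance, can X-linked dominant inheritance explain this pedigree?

No

Under X-linked dominant, II-3 (affected, male) cannot arise from I-1 (affected) × I-2 (unaffected).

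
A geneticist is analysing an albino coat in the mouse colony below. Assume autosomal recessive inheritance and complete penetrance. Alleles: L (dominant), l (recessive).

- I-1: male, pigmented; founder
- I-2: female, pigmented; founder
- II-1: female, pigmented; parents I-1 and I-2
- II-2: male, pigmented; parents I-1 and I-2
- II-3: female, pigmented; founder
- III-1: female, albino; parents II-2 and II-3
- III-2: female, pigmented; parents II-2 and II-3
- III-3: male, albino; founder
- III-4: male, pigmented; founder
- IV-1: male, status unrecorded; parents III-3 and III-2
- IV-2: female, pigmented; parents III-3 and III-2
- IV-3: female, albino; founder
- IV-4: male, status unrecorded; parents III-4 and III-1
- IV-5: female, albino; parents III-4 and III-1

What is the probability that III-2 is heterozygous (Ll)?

II-2 is pigmented so carries L and passed l to III-1 (ll), so II-2 is Ll.
II-3 is pigmented so carries L and passed l to III-1 (ll), so II-3 is Ll.
Their cross gives offspring ratios 1/4 LL : 1/2 Ll : 1/4 ll. Conditioning on III-2 being pigmented, P(Ll) = 1/2 / 3/4 = 2/3 before taking III-2's own offspring into account.
III-3 is albino, so III-3 is ll.
Now use III-2's offspring. Probability of each recorded status — pigmented daughter IV-2: 1/2 if III-2 is Ll, 1 if LL. (IV-1: equally likely either way, so uninformative.)
Bayes: P(Ll) = 2/3·1/2 / (2/3·1/2 + 1/3·1) = 1/2.

1/2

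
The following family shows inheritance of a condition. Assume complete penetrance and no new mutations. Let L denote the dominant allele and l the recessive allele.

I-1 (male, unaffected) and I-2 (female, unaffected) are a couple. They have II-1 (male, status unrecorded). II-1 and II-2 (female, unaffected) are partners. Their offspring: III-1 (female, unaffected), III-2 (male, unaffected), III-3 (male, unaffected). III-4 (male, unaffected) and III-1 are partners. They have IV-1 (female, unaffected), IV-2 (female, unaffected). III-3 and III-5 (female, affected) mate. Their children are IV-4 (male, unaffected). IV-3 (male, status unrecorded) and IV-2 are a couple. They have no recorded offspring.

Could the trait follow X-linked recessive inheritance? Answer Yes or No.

No

Under X-linked recessive, IV-4 (unaffected, male) cannot arise from III-3 (unaffected) × III-5 (affected).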